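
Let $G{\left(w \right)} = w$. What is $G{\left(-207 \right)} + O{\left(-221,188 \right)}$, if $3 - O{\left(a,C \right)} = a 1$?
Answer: $17$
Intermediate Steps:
$O{\left(a,C \right)} = 3 - a$ ($O{\left(a,C \right)} = 3 - a 1 = 3 - a$)
$G{\left(-207 \right)} + O{\left(-221,188 \right)} = -207 + \left(3 - -221\right) = -207 + \left(3 + 221\right) = -207 + 224 = 17$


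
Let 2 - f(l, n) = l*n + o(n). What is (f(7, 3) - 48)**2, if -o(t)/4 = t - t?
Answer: 4489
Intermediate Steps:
o(t) = 0 (o(t) = -4*(t - t) = -4*0 = 0)
f(l, n) = 2 - l*n (f(l, n) = 2 - (l*n + 0) = 2 - l*n)
(f(7, 3) - 48)**2 = ((2 - 1*7*3) - 48)**2 = ((2 - 21) - 48)**2 = (-19 - 48)**2 = (-67)**2 = 4489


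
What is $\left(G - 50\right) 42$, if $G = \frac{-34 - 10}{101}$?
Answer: $- \frac{213948}{101} \approx -2118.3$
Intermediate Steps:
$G = - \frac{44}{101}$ ($G = \left(-34 - 10\right) \frac{1}{101} = \left(-44\right) \frac{1}{101} = - \frac{44}{101} \approx -0.43564$)
$\left(G - 50\right) 42 = \left(- \frac{44}{101} - 50\right) 42 = \left(- \frac{5094}{101}\right) 42 = - \frac{213948}{101}$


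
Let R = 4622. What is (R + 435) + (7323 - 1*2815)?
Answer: 9565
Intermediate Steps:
(R + 435) + (7323 - 1*2815) = (4622 + 435) + (7323 - 1*2815) = 5057 + (7323 - 2815) = 5057 + 4508 = 9565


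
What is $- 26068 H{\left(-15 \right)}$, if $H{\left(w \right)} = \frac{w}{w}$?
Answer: $-26068$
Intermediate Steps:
$H{\left(w \right)} = 1$
$- 26068 H{\left(-15 \right)} = \left(-26068\right) 1 = -26068$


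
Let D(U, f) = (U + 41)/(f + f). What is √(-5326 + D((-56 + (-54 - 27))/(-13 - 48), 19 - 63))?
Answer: I*√9592819313/1342 ≈ 72.983*I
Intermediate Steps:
D(U, f) = (41 + U)/(2*f) (D(U, f) = (41 + U)/((2*f)) = (41 + U)*(1/(2*f)) = (41 + U)/(2*f))
√(-5326 + D((-56 + (-54 - 27))/(-13 - 48), 19 - 63)) = √(-5326 + (41 + (-56 + (-54 - 27))/(-13 - 48))/(2*(19 - 63))) = √(-5326 + (½)*(41 + (-56 - 81)/(-61))/(-44)) = √(-5326 + (½)*(-1/44)*(41 - 137*(-1/61))) = √(-5326 + (½)*(-1/44)*(41 + 137/61)) = √(-5326 + (½)*(-1/44)*(2638/61)) = √(-5326 - 1319/2684) = √(-14296303/2684) = I*√9592819313/1342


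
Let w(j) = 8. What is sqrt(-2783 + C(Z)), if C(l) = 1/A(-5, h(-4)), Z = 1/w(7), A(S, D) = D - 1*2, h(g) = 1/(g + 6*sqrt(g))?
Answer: sqrt(-133499115 + 876*I)/219 ≈ 0.0001731 + 52.759*I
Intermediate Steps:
A(S, D) = -2 + D (A(S, D) = D - 2 = -2 + D)
Z = 1/8 ≈ 0.12500
C(l) = 1/(-2 + (-4 - 12*I)/160) (C(l) = 1/(-2 + 1/(-4 + 6*sqrt(-4))) = 1/(-2 + 1/(-4 + 6*(2*I))) = 1/(-2 + 1/(-4 + 12*I)) = 1/(-2 + (-4 - 12*I)/160))
sqrt(-2783 + C(Z)) = sqrt(-2783 + (-36/73 + 4*I/219)) = sqrt(-203195/73 + 4*I/219)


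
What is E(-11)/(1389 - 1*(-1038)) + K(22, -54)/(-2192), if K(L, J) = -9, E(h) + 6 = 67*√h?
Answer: 2897/1773328 + 67*I*√11/2427 ≈ 0.0016337 + 0.091559*I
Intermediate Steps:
E(h) = -6 + 67*√h
E(-11)/(1389 - 1*(-1038)) + K(22, -54)/(-2192) = (-6 + 67*√(-11))/(1389 - 1*(-1038)) - 9/(-2192) = (-6 + 67*(I*√11))/(1389 + 1038) - 9*(-1/2192) = (-6 + 67*I*√11)/2427 + 9/2192 = (-6 + 67*I*√11)*(1/2427) + 9/2192 = (-2/809 + 67*I*√11/2427) + 9/2192 = 2897/1773328 + 67*I*√11/2427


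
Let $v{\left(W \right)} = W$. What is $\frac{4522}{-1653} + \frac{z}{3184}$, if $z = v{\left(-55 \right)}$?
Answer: $- \frac{762577}{277008} \approx -2.7529$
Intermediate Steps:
$z = -55$
$\frac{4522}{-1653} + \frac{z}{3184} = \frac{4522}{-1653} - \frac{55}{3184} = 4522 \left(- \frac{1}{1653}\right) - \frac{55}{3184} = - \frac{238}{87} - \frac{55}{3184} = - \frac{762577}{277008}$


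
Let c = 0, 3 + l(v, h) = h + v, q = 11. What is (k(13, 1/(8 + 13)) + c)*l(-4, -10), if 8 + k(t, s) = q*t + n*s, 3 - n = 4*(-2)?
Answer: -48382/21 ≈ -2303.9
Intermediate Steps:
n = 11 (n = 3 - 4*(-2) = 3 - 1*(-8) = 3 + 8 = 11)
l(v, h) = -3 + h + v (l(v, h) = -3 + (h + v) = -3 + h + v)
k(t, s) = -8 + 11*s + 11*t (k(t, s) = -8 + (11*t + 11*s) = -8 + (11*s + 11*t) = -8 + 11*s + 11*t)
(k(13, 1/(8 + 13)) + c)*l(-4, -10) = ((-8 + 11/(8 + 13) + 11*13) + 0)*(-3 - 10 - 4) = ((-8 + 11/21 + 143) + 0)*(-17) = (2846/21 + 0)*(-17) = (2846/21)*(-17) = -48382/21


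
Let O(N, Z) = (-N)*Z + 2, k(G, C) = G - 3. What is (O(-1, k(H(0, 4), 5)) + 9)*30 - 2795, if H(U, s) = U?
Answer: -2555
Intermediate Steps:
k(G, C) = -3 + G
O(N, Z) = 2 - N*Z (O(N, Z) = -N*Z + 2 = 2 - N*Z)
(O(-1, k(H(0, 4), 5)) + 9)*30 - 2795 = ((2 - 1*(-1)*(-3 + 0)) + 9)*30 - 2795 = ((2 - 1*(-1)*(-3)) + 9)*30 - 2795 = ((2 - 3) + 9)*30 - 2795 = (-1 + 9)*30 - 2795 = 8*30 - 2795 = 240 - 2795 = -2555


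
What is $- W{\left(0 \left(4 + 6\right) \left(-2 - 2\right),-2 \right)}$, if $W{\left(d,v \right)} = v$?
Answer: $2$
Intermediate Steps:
$- W{\left(0 \left(4 + 6\right) \left(-2 - 2\right),-2 \right)} = \left(-1\right) \left(-2\right) = 2$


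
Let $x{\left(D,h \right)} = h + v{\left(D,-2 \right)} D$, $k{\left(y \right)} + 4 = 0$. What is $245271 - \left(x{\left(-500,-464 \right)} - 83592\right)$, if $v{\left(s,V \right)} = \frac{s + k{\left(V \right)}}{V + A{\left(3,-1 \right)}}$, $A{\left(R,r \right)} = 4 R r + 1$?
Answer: $\frac{4533251}{13} \approx 3.4871 \cdot 10^{5}$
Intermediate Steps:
$A{\left(R,r \right)} = 1 + 4 R r$ ($A{\left(R,r \right)} = 4 R r + 1 = 1 + 4 R r$)
$k{\left(y \right)} = -4$ ($k{\left(y \right)} = -4 + 0 = -4$)
$v{\left(s,V \right)} = \frac{-4 + s}{-11 + V}$ ($v{\left(s,V \right)} = \frac{s - 4}{V + \left(1 + 4 \cdot 3 \left(-1\right)\right)} = \frac{-4 + s}{V + \left(1 - 12\right)} = \frac{-4 + s}{V - 11} = \frac{-4 + s}{-11 + V}$)
$x{\left(D,h \right)} = h + D \left(\frac{4}{13} - \frac{D}{13}\right)$ ($x{\left(D,h \right)} = h + \frac{-4 + D}{-11 - 2} D = h + \frac{-4 + D}{-13} D = h + - \frac{-4 + D}{13} D = h + \left(\frac{4}{13} - \frac{D}{13}\right) D = h + D \left(\frac{4}{13} - \frac{D}{13}\right)$)
$245271 - \left(x{\left(-500,-464 \right)} - 83592\right) = 245271 - \left(\left(-464 - - \frac{500 \left(-4 - 500\right)}{13}\right) - 83592\right) = 245271 - \left(\left(-464 - \left(- \frac{500}{13}\right) \left(-504\right)\right) - 83592\right) = 245271 - \left(\left(-464 - \frac{252000}{13}\right) - 83592\right) = 245271 - \left(- \frac{258032}{13} - 83592\right) = 245271 - - \frac{1344728}{13} = 245271 + \frac{1344728}{13} = \frac{4533251}{13}$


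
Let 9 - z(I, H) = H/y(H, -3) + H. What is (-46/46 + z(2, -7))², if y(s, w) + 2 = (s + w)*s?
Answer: 1054729/4624 ≈ 228.10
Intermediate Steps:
y(s, w) = -2 + s*(s + w) (y(s, w) = -2 + (s + w)*s = -2 + s*(s + w))
z(I, H) = 9 - H - H/(-2 + H² - 3*H) (z(I, H) = 9 - (H/(-2 + H² + H*(-3)) + H) = 9 - (H/(-2 + H² - 3*H) + H) = 9 - (H + H/(-2 + H² - 3*H)) = 9 + (-H - H/(-2 + H² - 3*H)) = 9 - H - H/(-2 + H² - 3*H))
(-46/46 + z(2, -7))² = (-46/46 + (-1*(-7) + (9 - 1*(-7))*(-2 + (-7)² - 3*(-7)))/(-2 + (-7)² - 3*(-7)))² = (-46*1/46 + (7 + (9 + 7)*(-2 + 49 + 21))/(-2 + 49 + 21))² = (-1 + (7 + 16*68)/68)² = (-1 + (7 + 1088)/68)² = (-1 + (1/68)*1095)² = (-1 + 1095/68)² = (1027/68)² = 1054729/4624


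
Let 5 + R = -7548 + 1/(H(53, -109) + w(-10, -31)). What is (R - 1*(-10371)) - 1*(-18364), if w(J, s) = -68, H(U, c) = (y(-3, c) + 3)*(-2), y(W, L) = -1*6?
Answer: 1313283/62 ≈ 21182.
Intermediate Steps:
y(W, L) = -6
H(U, c) = 6 (H(U, c) = (-6 + 3)*(-2) = -3*(-2) = 6)
R = -468287/62 (R = -5 + (-7548 + 1/(6 - 68)) = -5 + (-7548 + 1/(-62)) = -5 + (-7548 - 1/62) = -5 - 467977/62 = -468287/62 ≈ -7553.0)
(R - 1*(-10371)) - 1*(-18364) = (-468287/62 - 1*(-10371)) - 1*(-18364) = (-468287/62 + 10371) + 18364 = 174715/62 + 18364 = 1313283/62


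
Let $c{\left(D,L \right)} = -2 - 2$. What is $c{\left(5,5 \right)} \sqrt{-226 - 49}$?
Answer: $- 20 i \sqrt{11} \approx - 66.333 i$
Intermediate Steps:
$c{\left(D,L \right)} = -4$ ($c{\left(D,L \right)} = -2 - 2 = -4$)
$c{\left(5,5 \right)} \sqrt{-226 - 49} = - 4 \sqrt{-226 - 49} = - 4 \sqrt{-275} = - 4 \cdot 5 i \sqrt{11} = - 20 i \sqrt{11}$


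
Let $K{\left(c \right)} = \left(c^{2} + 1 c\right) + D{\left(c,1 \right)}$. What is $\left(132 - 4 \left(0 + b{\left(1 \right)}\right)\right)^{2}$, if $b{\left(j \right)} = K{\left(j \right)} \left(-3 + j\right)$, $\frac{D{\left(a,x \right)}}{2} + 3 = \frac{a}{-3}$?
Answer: $\frac{80656}{9} \approx 8961.8$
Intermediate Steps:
$D{\left(a,x \right)} = -6 - \frac{2 a}{3}$ ($D{\left(a,x \right)} = -6 + 2 \frac{a}{-3} = -6 + 2 a \left(- \frac{1}{3}\right) = -6 + 2 \left(- \frac{a}{3}\right) = -6 - \frac{2 a}{3}$)
$K{\left(c \right)} = -6 + c^{2} + \frac{c}{3}$ ($K{\left(c \right)} = \left(c^{2} + 1 c\right) - \left(6 + \frac{2 c}{3}\right) = \left(c^{2} + c\right) - \left(6 + \frac{2 c}{3}\right) = \left(c + c^{2}\right) - \left(6 + \frac{2 c}{3}\right) = -6 + c^{2} + \frac{c}{3}$)
$b{\left(j \right)} = \left(-3 + j\right) \left(-6 + j^{2} + \frac{j}{3}\right)$ ($b{\left(j \right)} = \left(-6 + j^{2} + \frac{j}{3}\right) \left(-3 + j\right) = \left(-3 + j\right) \left(-6 + j^{2} + \frac{j}{3}\right)$)
$\left(132 - 4 \left(0 + b{\left(1 \right)}\right)\right)^{2} = \left(132 - 4 \left(0 + \frac{\left(-3 + 1\right) \left(-18 + 1 + 3 \cdot 1^{2}\right)}{3}\right)\right)^{2} = \left(132 - 4 \left(0 + \frac{1}{3} \left(-2\right) \left(-18 + 1 + 3 \cdot 1\right)\right)\right)^{2} = \left(132 - 4 \left(0 + \frac{1}{3} \left(-2\right) \left(-18 + 1 + 3\right)\right)\right)^{2} = \left(132 - 4 \left(0 + \frac{1}{3} \left(-2\right) \left(-14\right)\right)\right)^{2} = \left(132 - 4 \left(0 + \frac{28}{3}\right)\right)^{2} = \left(132 - \frac{112}{3}\right)^{2} = \left(\frac{284}{3}\right)^{2} = \frac{80656}{9}$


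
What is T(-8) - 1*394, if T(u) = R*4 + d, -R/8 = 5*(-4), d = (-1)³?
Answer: 245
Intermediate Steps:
d = -1
R = 160 (R = -40*(-4) = -8*(-20) = 160)
T(u) = 639 (T(u) = 160*4 - 1 = 640 - 1 = 639)
T(-8) - 1*394 = 639 - 1*394 = 639 - 394 = 245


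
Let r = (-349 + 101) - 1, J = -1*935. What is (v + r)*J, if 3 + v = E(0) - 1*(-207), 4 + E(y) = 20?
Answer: 27115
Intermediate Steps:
E(y) = 16 (E(y) = -4 + 20 = 16)
J = -935
v = 220 (v = -3 + (16 - 1*(-207)) = -3 + (16 + 207) = -3 + 223 = 220)
r = -249 (r = -248 - 1 = -249)
(v + r)*J = (220 - 249)*(-935) = -29*(-935) = 27115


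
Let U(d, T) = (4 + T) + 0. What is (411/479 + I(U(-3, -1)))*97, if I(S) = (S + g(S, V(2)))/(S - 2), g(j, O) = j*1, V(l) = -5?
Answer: 318645/479 ≈ 665.23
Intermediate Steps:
g(j, O) = j
U(d, T) = 4 + T
I(S) = 2*S/(-2 + S) (I(S) = (S + S)/(S - 2) = (2*S)/(-2 + S) = 2*S/(-2 + S))
(411/479 + I(U(-3, -1)))*97 = (411/479 + 2*(4 - 1)/(-2 + (4 - 1)))*97 = (411*(1/479) + 2*3/(-2 + 3))*97 = (411/479 + 2*3/1)*97 = (411/479 + 2*3*1)*97 = (411/479 + 6)*97 = (3285/479)*97 = 318645/479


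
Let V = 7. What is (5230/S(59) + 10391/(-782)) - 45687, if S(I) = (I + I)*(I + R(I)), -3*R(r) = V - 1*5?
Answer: -73796968667/1614830 ≈ -45700.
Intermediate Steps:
R(r) = -2/3 (R(r) = -(7 - 1*5)/3 = -(7 - 5)/3 = -1/3*2 = -2/3)
S(I) = 2*I*(-2/3 + I) (S(I) = (I + I)*(I - 2/3) = (2*I)*(-2/3 + I) = 2*I*(-2/3 + I))
(5230/S(59) + 10391/(-782)) - 45687 = (5230/(((2/3)*59*(-2 + 3*59))) + 10391/(-782)) - 45687 = (5230/(((2/3)*59*(-2 + 177))) + 10391*(-1/782)) - 45687 = (5230/(((2/3)*59*175)) - 10391/782) - 45687 = (5230/(20650/3) - 10391/782) - 45687 = (5230*(3/20650) - 10391/782) - 45687 = (1569/2065 - 10391/782) - 45687 = -20230457/1614830 - 45687 = -73796968667/1614830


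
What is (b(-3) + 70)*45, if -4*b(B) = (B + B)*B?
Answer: 5895/2 ≈ 2947.5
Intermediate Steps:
b(B) = -B**2/2 (b(B) = -(B + B)*B/4 = -2*B*B/4 = -B**2/2)
(b(-3) + 70)*45 = (-1/2*(-3)**2 + 70)*45 = (-1/2*9 + 70)*45 = (-9/2 + 70)*45 = (131/2)*45 = 5895/2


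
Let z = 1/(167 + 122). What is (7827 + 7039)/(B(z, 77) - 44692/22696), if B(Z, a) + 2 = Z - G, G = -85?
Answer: 24377058676/132878915 ≈ 183.45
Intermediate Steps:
z = 1/289 ≈ 0.0034602
B(Z, a) = 83 + Z (B(Z, a) = -2 + (Z - 1*(-85)) = -2 + (Z + 85) = -2 + (85 + Z) = 83 + Z)
(7827 + 7039)/(B(z, 77) - 44692/22696) = (7827 + 7039)/((83 + 1/289) - 44692/22696) = 14866/(23988/289 - 44692*1/22696) = 14866/(23988/289 - 11173/5674) = 14866/(132878915/1639786) = 14866*(1639786/132878915) = 24377058676/132878915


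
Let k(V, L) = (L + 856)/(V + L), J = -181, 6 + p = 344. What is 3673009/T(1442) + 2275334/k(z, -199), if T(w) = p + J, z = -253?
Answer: -159053635063/103149 ≈ -1.5420e+6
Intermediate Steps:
p = 338 (p = -6 + 344 = 338)
T(w) = 157 (T(w) = 338 - 181 = 157)
k(V, L) = (856 + L)/(L + V)
3673009/T(1442) + 2275334/k(z, -199) = 3673009/157 + 2275334/(((856 - 199)/(-199 - 253))) = 3673009*(1/157) + 2275334/((657/(-452))) = 3673009/157 + 2275334/((-1/452*657)) = 3673009/157 + 2275334/(-657/452) = 3673009/157 + 2275334*(-452/657) = 3673009/157 - 1028450968/657 = -159053635063/103149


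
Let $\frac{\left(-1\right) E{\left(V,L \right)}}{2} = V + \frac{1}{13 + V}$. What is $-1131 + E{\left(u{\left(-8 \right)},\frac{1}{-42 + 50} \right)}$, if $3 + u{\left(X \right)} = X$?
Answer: $-1110$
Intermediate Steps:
$u{\left(X \right)} = -3 + X$
$E{\left(V,L \right)} = - 2 V - \frac{2}{13 + V}$ ($E{\left(V,L \right)} = - 2 \left(V + \frac{1}{13 + V}\right) = - 2 V - \frac{2}{13 + V}$)
$-1131 + E{\left(u{\left(-8 \right)},\frac{1}{-42 + 50} \right)} = -1131 + \frac{2 \left(-1 - \left(-3 - 8\right)^{2} - 13 \left(-3 - 8\right)\right)}{13 - 11} = -1131 + \frac{2 \left(-1 - \left(-11\right)^{2} - -143\right)}{13 - 11} = -1131 + \frac{2 \left(-1 - 121 + 143\right)}{2} = -1131 + 2 \cdot \frac{1}{2} \left(-1 - 121 + 143\right) = -1131 + 2 \cdot \frac{1}{2} \cdot 21 = -1131 + 21 = -1110$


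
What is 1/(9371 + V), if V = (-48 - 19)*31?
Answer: 1/7294 ≈ 0.00013710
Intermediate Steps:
V = -2077 (V = -67*31 = -2077)
1/(9371 + V) = 1/(9371 - 2077) = 1/7294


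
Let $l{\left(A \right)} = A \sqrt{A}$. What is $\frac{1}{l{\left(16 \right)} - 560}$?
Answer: $- \frac{1}{496} \approx -0.0020161$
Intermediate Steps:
$l{\left(A \right)} = A^{\frac{3}{2}}$
$\frac{1}{l{\left(16 \right)} - 560} = \frac{1}{16^{\frac{3}{2}} - 560} = \frac{1}{64 - 560} = \frac{1}{-496} = - \frac{1}{496}$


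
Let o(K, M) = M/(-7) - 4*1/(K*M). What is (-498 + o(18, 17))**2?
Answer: 287267056729/1147041 ≈ 2.5044e+5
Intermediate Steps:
o(K, M) = -M/7 - 4/(K*M) (o(K, M) = M*(-1/7) - 4/(K*M) = -M/7 - 4/(K*M))
(-498 + o(18, 17))**2 = (-498 + (-1/7*17 - 4/(18*17)))**2 = (-498 + (-17/7 - 4*1/18*1/17))**2 = (-498 + (-17/7 - 2/153))**2 = (-498 - 2615/1071)**2 = (-535973/1071)**2 = 287267056729/1147041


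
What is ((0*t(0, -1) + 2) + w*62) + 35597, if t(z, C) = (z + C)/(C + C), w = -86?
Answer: 30267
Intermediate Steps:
t(z, C) = (C + z)/(2*C) (t(z, C) = (C + z)/((2*C)) = (C + z)*(1/(2*C)) = (C + z)/(2*C))
((0*t(0, -1) + 2) + w*62) + 35597 = ((0*((1/2)*(-1 + 0)/(-1)) + 2) - 86*62) + 35597 = ((0*((1/2)*(-1)*(-1)) + 2) - 5332) + 35597 = ((0*(1/2) + 2) - 5332) + 35597 = ((0 + 2) - 5332) + 35597 = (2 - 5332) + 35597 = -5330 + 35597 = 30267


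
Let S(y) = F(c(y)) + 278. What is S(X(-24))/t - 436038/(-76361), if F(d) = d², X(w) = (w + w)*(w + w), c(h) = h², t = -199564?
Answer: -1075898972923443071/7619453302 ≈ -1.4120e+8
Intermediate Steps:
X(w) = 4*w² (X(w) = (2*w)*(2*w) = 4*w²)
S(y) = 278 + y⁴ (S(y) = (y²)² + 278 = y⁴ + 278 = 278 + y⁴)
S(X(-24))/t - 436038/(-76361) = (278 + (4*(-24)²)⁴)/(-199564) - 436038/(-76361) = (278 + (4*576)⁴)*(-1/199564) - 436038*(-1/76361) = (278 + 2304⁴)*(-1/199564) + 436038/76361 = (278 + 28179280429056)*(-1/199564) + 436038/76361 = 28179280429334*(-1/199564) + 436038/76361 = -14089640214667/99782 + 436038/76361 = -1075898972923443071/7619453302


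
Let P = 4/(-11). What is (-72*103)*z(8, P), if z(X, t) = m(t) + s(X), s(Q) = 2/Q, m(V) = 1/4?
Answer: -3708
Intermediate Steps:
m(V) = 1/4
P = -4/11 (P = 4*(-1/11) = -4/11 ≈ -0.36364)
z(X, t) = 1/4 + 2/X
(-72*103)*z(8, P) = (-72*103)*((1/4)*(8 + 8)/8) = -1854*16/8 = -7416*1/2 = -3708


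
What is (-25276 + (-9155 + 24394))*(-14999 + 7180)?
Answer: 78479303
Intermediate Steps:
(-25276 + (-9155 + 24394))*(-14999 + 7180) = (-25276 + 15239)*(-7819) = -10037*(-7819) = 78479303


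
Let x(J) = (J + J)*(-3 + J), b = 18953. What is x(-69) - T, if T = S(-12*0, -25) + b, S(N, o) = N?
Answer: -9017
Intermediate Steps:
x(J) = 2*J*(-3 + J) (x(J) = (2*J)*(-3 + J) = 2*J*(-3 + J))
T = 18953 (T = -12*0 + 18953 = 0 + 18953 = 18953)
x(-69) - T = 2*(-69)*(-3 - 69) - 1*18953 = 2*(-69)*(-72) - 18953 = 9936 - 18953 = -9017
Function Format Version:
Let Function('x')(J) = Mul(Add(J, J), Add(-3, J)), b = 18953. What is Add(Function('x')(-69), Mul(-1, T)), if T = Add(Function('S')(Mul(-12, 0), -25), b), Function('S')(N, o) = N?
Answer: -9017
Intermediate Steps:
Function('x')(J) = Mul(2, J, Add(-3, J)) (Function('x')(J) = Mul(Mul(2, J), Add(-3, J)) = Mul(2, J, Add(-3, J)))
T = 18953 (T = Add(Mul(-12, 0), 18953) = Add(0, 18953) = 18953)
Add(Function('x')(-69), Mul(-1, T)) = Add(Mul(2, -69, Add(-3, -69)), Mul(-1, 18953)) = Add(Mul(2, -69, -72), -18953) = Add(9936, -18953) = -9017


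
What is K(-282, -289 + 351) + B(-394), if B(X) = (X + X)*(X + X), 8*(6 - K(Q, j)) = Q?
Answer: 2483941/4 ≈ 6.2099e+5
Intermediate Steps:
K(Q, j) = 6 - Q/8
B(X) = 4*X² (B(X) = (2*X)*(2*X) = 4*X²)
K(-282, -289 + 351) + B(-394) = (6 - ⅛*(-282)) + 4*(-394)² = (6 + 141/4) + 4*155236 = 165/4 + 620944 = 2483941/4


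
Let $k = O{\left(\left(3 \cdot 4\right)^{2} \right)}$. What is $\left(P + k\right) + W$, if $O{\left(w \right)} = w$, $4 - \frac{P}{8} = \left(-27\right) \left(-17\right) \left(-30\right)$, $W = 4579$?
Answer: $114915$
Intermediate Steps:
$P = 110192$ ($P = 32 - 8 \left(-27\right) \left(-17\right) \left(-30\right) = 32 - 8 \cdot 459 \left(-30\right) = 32 - -110160 = 32 + 110160 = 110192$)
$k = 144$ ($k = \left(3 \cdot 4\right)^{2} = 12^{2} = 144$)
$\left(P + k\right) + W = \left(110192 + 144\right) + 4579 = 110336 + 4579 = 114915$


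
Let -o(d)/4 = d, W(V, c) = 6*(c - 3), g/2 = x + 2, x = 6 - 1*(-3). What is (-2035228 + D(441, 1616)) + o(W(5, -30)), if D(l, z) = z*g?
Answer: -1998884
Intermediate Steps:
x = 9 (x = 6 + 3 = 9)
g = 22 (g = 2*(9 + 2) = 2*11 = 22)
W(V, c) = -18 + 6*c (W(V, c) = 6*(-3 + c) = -18 + 6*c)
o(d) = -4*d
D(l, z) = 22*z (D(l, z) = z*22 = 22*z)
(-2035228 + D(441, 1616)) + o(W(5, -30)) = (-2035228 + 22*1616) - 4*(-18 + 6*(-30)) = (-2035228 + 35552) - 4*(-18 - 180) = -1999676 - 4*(-198) = -1999676 + 792 = -1998884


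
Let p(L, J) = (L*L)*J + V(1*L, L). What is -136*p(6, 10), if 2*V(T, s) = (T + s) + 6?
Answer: -50184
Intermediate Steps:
V(T, s) = 3 + T/2 + s/2 (V(T, s) = ((T + s) + 6)/2 = (6 + T + s)/2 = 3 + T/2 + s/2)
p(L, J) = 3 + L + J*L² (p(L, J) = (L*L)*J + (3 + (1*L)/2 + L/2) = L²*J + (3 + L/2 + L/2) = J*L² + (3 + L) = 3 + L + J*L²)
-136*p(6, 10) = -136*(3 + 6 + 10*6²) = -136*(3 + 6 + 10*36) = -136*(3 + 6 + 360) = -136*369 = -50184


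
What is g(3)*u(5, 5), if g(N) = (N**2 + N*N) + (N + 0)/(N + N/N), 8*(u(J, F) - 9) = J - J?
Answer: 675/4 ≈ 168.75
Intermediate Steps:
u(J, F) = 9 (u(J, F) = 9 + (J - J)/8 = 9 + (1/8)*0 = 9 + 0 = 9)
g(N) = 2*N**2 + N/(1 + N) (g(N) = (N**2 + N**2) + N/(N + 1) = 2*N**2 + N/(1 + N))
g(3)*u(5, 5) = (3*(1 + 2*3 + 2*3**2)/(1 + 3))*9 = (3*(1 + 6 + 2*9)/4)*9 = (3*(1/4)*(1 + 6 + 18))*9 = (3*(1/4)*25)*9 = (75/4)*9 = 675/4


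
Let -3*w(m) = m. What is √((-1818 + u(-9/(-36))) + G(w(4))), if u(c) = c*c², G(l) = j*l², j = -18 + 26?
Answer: I*√1038967/24 ≈ 42.471*I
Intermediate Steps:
j = 8
w(m) = -m/3
G(l) = 8*l²
u(c) = c³
√((-1818 + u(-9/(-36))) + G(w(4))) = √((-1818 + (-9/(-36))³) + 8*(-⅓*4)²) = √((-1818 + (-9*(-1/36))³) + 8*(-4/3)²) = √((-1818 + (¼)³) + 8*(16/9)) = √((-1818 + 1/64) + 128/9) = √(-116351/64 + 128/9) = √(-1038967/576) = I*√1038967/24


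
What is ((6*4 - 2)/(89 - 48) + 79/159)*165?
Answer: 370535/2173 ≈ 170.52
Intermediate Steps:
((6*4 - 2)/(89 - 48) + 79/159)*165 = ((24 - 2)/41 + 79*(1/159))*165 = (22*(1/41) + 79/159)*165 = (22/41 + 79/159)*165 = (6737/6519)*165 = 370535/2173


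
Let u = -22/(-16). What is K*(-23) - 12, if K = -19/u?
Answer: 3364/11 ≈ 305.82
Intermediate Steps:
u = 11/8 (u = -22*(-1/16) = 11/8 ≈ 1.3750)
K = -152/11 (K = -19/11/8 = -19*8/11 = -152/11 ≈ -13.818)
K*(-23) - 12 = -152/11*(-23) - 12 = 3496/11 - 12 = 3364/11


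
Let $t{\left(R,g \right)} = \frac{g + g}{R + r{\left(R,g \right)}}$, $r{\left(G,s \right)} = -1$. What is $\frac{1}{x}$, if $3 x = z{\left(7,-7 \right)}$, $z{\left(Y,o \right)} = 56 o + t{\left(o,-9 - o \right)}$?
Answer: $- \frac{2}{261} \approx -0.0076628$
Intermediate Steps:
$t{\left(R,g \right)} = \frac{2 g}{-1 + R}$ ($t{\left(R,g \right)} = \frac{g + g}{R - 1} = \frac{2 g}{-1 + R}$)
$z{\left(Y,o \right)} = 56 o + \frac{2 \left(-9 - o\right)}{-1 + o}$
$x = - \frac{261}{2}$ ($x = \frac{2 \frac{1}{-1 - 7} \left(-9 - -203 + 28 \left(-7\right)^{2}\right)}{3} = \frac{2 \frac{1}{-8} \left(-9 + 203 + 28 \cdot 49\right)}{3} = \frac{2 \left(- \frac{1}{8}\right) \left(-9 + 203 + 1372\right)}{3} = \frac{2 \left(- \frac{1}{8}\right) 1566}{3} = \frac{1}{3} \left(- \frac{783}{2}\right) = - \frac{261}{2} \approx -130.5$)
$\frac{1}{x} = \frac{1}{- \frac{261}{2}} = - \frac{2}{261}$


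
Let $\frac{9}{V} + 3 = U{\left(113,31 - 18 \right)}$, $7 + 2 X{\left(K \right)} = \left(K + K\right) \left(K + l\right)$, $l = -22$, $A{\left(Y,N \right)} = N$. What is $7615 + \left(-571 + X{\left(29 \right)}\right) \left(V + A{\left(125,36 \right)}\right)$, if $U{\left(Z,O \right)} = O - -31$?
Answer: $- \frac{478925}{82} \approx -5840.5$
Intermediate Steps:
$U{\left(Z,O \right)} = 31 + O$ ($U{\left(Z,O \right)} = O + 31 = 31 + O$)
$X{\left(K \right)} = - \frac{7}{2} + K \left(-22 + K\right)$ ($X{\left(K \right)} = - \frac{7}{2} + \frac{\left(K + K\right) \left(K - 22\right)}{2} = - \frac{7}{2} + \frac{2 K \left(-22 + K\right)}{2} = - \frac{7}{2} + K \left(-22 + K\right)$)
$V = \frac{9}{41}$ ($V = \frac{9}{-3 + \left(31 + \left(31 - 18\right)\right)} = \frac{9}{-3 + \left(31 + 13\right)} = \frac{9}{-3 + 44} = \frac{9}{41} \approx 0.21951$)
$7615 + \left(-571 + X{\left(29 \right)}\right) \left(V + A{\left(125,36 \right)}\right) = 7615 + \left(-571 - \left(\frac{1283}{2} - 841\right)\right) \left(\frac{9}{41} + 36\right) = 7615 + \left(-571 - - \frac{399}{2}\right) \frac{1485}{41} = 7615 + \left(-571 + \frac{399}{2}\right) \frac{1485}{41} = 7615 - \frac{1103355}{82} = - \frac{478925}{82}$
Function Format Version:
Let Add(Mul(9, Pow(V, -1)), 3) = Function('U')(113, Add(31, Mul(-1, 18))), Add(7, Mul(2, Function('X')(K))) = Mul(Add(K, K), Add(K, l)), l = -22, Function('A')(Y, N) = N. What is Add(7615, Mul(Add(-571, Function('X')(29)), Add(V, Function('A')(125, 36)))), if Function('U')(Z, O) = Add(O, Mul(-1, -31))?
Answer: Rational(-478925, 82) ≈ -5840.5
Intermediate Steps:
Function('U')(Z, O) = Add(31, O) (Function('U')(Z, O) = Add(O, 31) = Add(31, O))
Function('X')(K) = Add(Rational(-7, 2), Mul(K, Add(-22, K))) (Function('X')(K) = Add(Rational(-7, 2), Mul(Rational(1, 2), Mul(Add(K, K), Add(K, -22)))) = Add(Rational(-7, 2), Mul(Rational(1, 2), Mul(Mul(2, K), Add(-22, K)))) = Add(Rational(-7, 2), Mul(Rational(1, 2), Mul(2, K, Add(-22, K)))) = Add(Rational(-7, 2), Mul(K, Add(-22, K))))
V = Rational(9, 41) (V = Mul(9, Pow(Add(-3, Add(31, Add(31, Mul(-1, 18)))), -1)) = Mul(9, Pow(Add(-3, Add(31, Add(31, -18))), -1)) = Mul(9, Pow(Add(-3, Add(31, 13)), -1)) = Mul(9, Pow(Add(-3, 44), -1)) = Mul(9, Pow(41, -1)) = Mul(9, Rational(1, 41)) = Rational(9, 41) ≈ 0.21951)
Add(7615, Mul(Add(-571, Function('X')(29)), Add(V, Function('A')(125, 36)))) = Add(7615, Mul(Add(-571, Add(Rational(-7, 2), Pow(29, 2), Mul(-22, 29))), Add(Rational(9, 41), 36))) = Add(7615, Mul(Add(-571, Add(Rational(-7, 2), 841, -638)), Rational(1485, 41))) = Add(7615, Mul(Add(-571, Rational(399, 2)), Rational(1485, 41))) = Add(7615, Mul(Rational(-743, 2), Rational(1485, 41))) = Add(7615, Rational(-1103355, 82)) = Rational(-478925, 82)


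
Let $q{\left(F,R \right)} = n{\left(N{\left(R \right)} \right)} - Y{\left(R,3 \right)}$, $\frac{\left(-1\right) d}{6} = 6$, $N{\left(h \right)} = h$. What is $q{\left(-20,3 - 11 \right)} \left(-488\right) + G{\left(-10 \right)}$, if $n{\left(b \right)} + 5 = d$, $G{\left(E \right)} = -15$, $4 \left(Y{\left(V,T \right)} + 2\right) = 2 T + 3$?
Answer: $20115$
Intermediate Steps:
$Y{\left(V,T \right)} = - \frac{5}{4} + \frac{T}{2}$ ($Y{\left(V,T \right)} = -2 + \frac{2 T + 3}{4} = -2 + \frac{3 + 2 T}{4} = -2 + \left(\frac{3}{4} + \frac{T}{2}\right) = - \frac{5}{4} + \frac{T}{2}$)
$d = -36$ ($d = \left(-6\right) 6 = -36$)
$n{\left(b \right)} = -41$ ($n{\left(b \right)} = -5 - 36 = -41$)
$q{\left(F,R \right)} = - \frac{165}{4}$ ($q{\left(F,R \right)} = -41 - \left(- \frac{5}{4} + \frac{1}{2} \cdot 3\right) = -41 - \left(- \frac{5}{4} + \frac{3}{2}\right) = -41 - \frac{1}{4} = - \frac{165}{4}$)
$q{\left(-20,3 - 11 \right)} \left(-488\right) + G{\left(-10 \right)} = \left(- \frac{165}{4}\right) \left(-488\right) - 15 = 20130 - 15 = 20115$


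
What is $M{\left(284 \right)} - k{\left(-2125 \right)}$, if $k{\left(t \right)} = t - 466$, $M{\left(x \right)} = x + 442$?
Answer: $3317$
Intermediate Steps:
$M{\left(x \right)} = 442 + x$
$k{\left(t \right)} = -466 + t$ ($k{\left(t \right)} = t - 466 = -466 + t$)
$M{\left(284 \right)} - k{\left(-2125 \right)} = \left(442 + 284\right) - \left(-466 - 2125\right) = 726 - -2591 = 726 + 2591 = 3317$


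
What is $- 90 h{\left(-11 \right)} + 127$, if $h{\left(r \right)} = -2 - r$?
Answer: $-683$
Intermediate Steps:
$- 90 h{\left(-11 \right)} + 127 = - 90 \left(-2 - -11\right) + 127 = - 90 \left(-2 + 11\right) + 127 = \left(-90\right) 9 + 127 = -810 + 127 = -683$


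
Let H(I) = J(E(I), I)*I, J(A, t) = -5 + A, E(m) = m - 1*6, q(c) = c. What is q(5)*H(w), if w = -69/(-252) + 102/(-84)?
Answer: 396185/7056 ≈ 56.149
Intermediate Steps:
E(m) = -6 + m (E(m) = m - 6 = -6 + m)
w = -79/84 (w = -69*(-1/252) + 102*(-1/84) = 23/84 - 17/14 = -79/84 ≈ -0.94048)
H(I) = I*(-11 + I) (H(I) = (-5 + (-6 + I))*I = (-11 + I)*I = I*(-11 + I))
q(5)*H(w) = 5*(-79*(-11 - 79/84)/84) = 5*(-79/84*(-1003/84)) = 5*(79237/7056) = 396185/7056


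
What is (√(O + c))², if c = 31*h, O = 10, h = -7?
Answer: -207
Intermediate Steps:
c = -217 (c = 31*(-7) = -217)
(√(O + c))² = (√(10 - 217))² = (√(-207))² = (3*I*√23)² = -207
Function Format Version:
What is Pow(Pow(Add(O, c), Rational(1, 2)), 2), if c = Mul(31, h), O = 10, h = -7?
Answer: -207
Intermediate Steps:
c = -217 (c = Mul(31, -7) = -217)
Pow(Pow(Add(O, c), Rational(1, 2)), 2) = Pow(Pow(Add(10, -217), Rational(1, 2)), 2) = Pow(Pow(-207, Rational(1, 2)), 2) = Pow(Mul(3, I, Pow(23, Rational(1, 2))), 2) = -207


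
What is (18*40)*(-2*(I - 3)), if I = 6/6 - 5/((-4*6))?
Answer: 2580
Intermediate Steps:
I = 29/24 (I = 6*(⅙) - 5/(-24) = 1 - 5*(-1/24) = 1 + 5/24 = 29/24 ≈ 1.2083)
(18*40)*(-2*(I - 3)) = (18*40)*(-2*(29/24 - 3)) = 720*(-2*(-43/24)) = 720*(43/12) = 2580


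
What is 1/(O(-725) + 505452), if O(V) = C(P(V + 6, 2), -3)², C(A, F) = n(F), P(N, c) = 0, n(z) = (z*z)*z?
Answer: 1/506181 ≈ 1.9756e-6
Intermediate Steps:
n(z) = z³ (n(z) = z²*z = z³)
C(A, F) = F³
O(V) = 729 (O(V) = ((-3)³)² = (-27)² = 729)
1/(O(-725) + 505452) = 1/(729 + 505452) = 1/506181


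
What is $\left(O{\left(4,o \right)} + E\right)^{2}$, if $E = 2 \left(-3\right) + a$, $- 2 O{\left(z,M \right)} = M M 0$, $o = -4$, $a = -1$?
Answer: $49$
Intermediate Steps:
$O{\left(z,M \right)} = 0$ ($O{\left(z,M \right)} = - \frac{M M 0}{2} = - \frac{M^{2} \cdot 0}{2} = \left(- \frac{1}{2}\right) 0 = 0$)
$E = -7$ ($E = 2 \left(-3\right) - 1 = -6 - 1 = -7$)
$\left(O{\left(4,o \right)} + E\right)^{2} = \left(0 - 7\right)^{2} = \left(-7\right)^{2} = 49$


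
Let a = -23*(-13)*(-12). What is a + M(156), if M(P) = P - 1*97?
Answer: -3529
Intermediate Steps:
a = -3588 (a = 299*(-12) = -3588)
M(P) = -97 + P (M(P) = P - 97 = -97 + P)
a + M(156) = -3588 + (-97 + 156) = -3588 + 59 = -3529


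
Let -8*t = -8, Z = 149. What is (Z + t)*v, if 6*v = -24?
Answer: -600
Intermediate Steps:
v = -4 (v = (⅙)*(-24) = -4)
t = 1 (t = -⅛*(-8) = 1)
(Z + t)*v = (149 + 1)*(-4) = 150*(-4) = -600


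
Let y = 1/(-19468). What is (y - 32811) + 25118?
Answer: -149767325/19468 ≈ -7693.0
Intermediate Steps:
y = -1/19468 ≈ -5.1366e-5
(y - 32811) + 25118 = (-1/19468 - 32811) + 25118 = -638764549/19468 + 25118 = -149767325/19468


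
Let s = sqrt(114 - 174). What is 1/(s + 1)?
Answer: 1/61 - 2*I*sqrt(15)/61 ≈ 0.016393 - 0.12698*I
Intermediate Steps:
s = 2*I*sqrt(15) (s = sqrt(-60) = 2*I*sqrt(15) ≈ 7.746*I)
1/(s + 1) = 1/(2*I*sqrt(15) + 1) = 1/(1 + 2*I*sqrt(15))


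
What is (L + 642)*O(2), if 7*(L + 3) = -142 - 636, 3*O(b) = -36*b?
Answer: -88680/7 ≈ -12669.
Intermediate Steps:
O(b) = -12*b (O(b) = (-36*b)/3 = -12*b)
L = -799/7 (L = -3 + (-142 - 636)/7 = -3 + (⅐)*(-778) = -3 - 778/7 = -799/7 ≈ -114.14)
(L + 642)*O(2) = (-799/7 + 642)*(-12*2) = (3695/7)*(-24) = -88680/7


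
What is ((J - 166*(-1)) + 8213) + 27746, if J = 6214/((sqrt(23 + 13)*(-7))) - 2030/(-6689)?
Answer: 5053702532/140469 ≈ 35977.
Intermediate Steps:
J = -20740093/140469 (J = 6214/((sqrt(36)*(-7))) - 2030*(-1/6689) = 6214/((6*(-7))) + 2030/6689 = 6214/(-42) + 2030/6689 = 6214*(-1/42) + 2030/6689 = -3107/21 + 2030/6689 = -20740093/140469 ≈ -147.65)
((J - 166*(-1)) + 8213) + 27746 = ((-20740093/140469 - 166*(-1)) + 8213) + 27746 = ((-20740093/140469 + 166) + 8213) + 27746 = (2577761/140469 + 8213) + 27746 = 1156249658/140469 + 27746 = 5053702532/140469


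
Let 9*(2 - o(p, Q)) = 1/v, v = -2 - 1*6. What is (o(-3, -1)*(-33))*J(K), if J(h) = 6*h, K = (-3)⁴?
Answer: -129195/4 ≈ -32299.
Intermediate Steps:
v = -8 (v = -2 - 6 = -8)
K = 81
o(p, Q) = 145/72 (o(p, Q) = 2 - ⅑/(-8) = 2 - ⅑*(-⅛) = 2 + 1/72 = 145/72)
(o(-3, -1)*(-33))*J(K) = ((145/72)*(-33))*(6*81) = -1595/24*486 = -129195/4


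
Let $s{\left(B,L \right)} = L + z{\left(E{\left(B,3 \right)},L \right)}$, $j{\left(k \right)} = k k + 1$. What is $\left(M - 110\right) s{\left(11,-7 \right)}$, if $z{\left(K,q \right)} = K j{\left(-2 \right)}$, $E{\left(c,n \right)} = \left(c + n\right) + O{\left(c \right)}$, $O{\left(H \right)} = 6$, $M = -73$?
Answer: $-17019$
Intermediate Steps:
$E{\left(c,n \right)} = 6 + c + n$ ($E{\left(c,n \right)} = \left(c + n\right) + 6 = 6 + c + n$)
$j{\left(k \right)} = 1 + k^{2}$ ($j{\left(k \right)} = k^{2} + 1 = 1 + k^{2}$)
$z{\left(K,q \right)} = 5 K$ ($z{\left(K,q \right)} = K \left(1 + \left(-2\right)^{2}\right) = K \left(1 + 4\right) = K 5 = 5 K$)
$s{\left(B,L \right)} = 45 + L + 5 B$ ($s{\left(B,L \right)} = L + 5 \left(6 + B + 3\right) = L + 5 \left(9 + B\right) = L + \left(45 + 5 B\right) = 45 + L + 5 B$)
$\left(M - 110\right) s{\left(11,-7 \right)} = \left(-73 - 110\right) \left(45 - 7 + 5 \cdot 11\right) = - 183 \left(45 - 7 + 55\right) = \left(-183\right) 93 = -17019$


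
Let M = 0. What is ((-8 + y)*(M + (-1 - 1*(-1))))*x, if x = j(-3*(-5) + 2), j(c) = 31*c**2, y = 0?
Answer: 0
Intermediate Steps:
x = 8959 (x = 31*(-3*(-5) + 2)**2 = 31*(15 + 2)**2 = 31*17**2 = 31*289 = 8959)
((-8 + y)*(M + (-1 - 1*(-1))))*x = ((-8 + 0)*(0 + (-1 - 1*(-1))))*8959 = -8*(0 + (-1 + 1))*8959 = -8*(0 + 0)*8959 = -8*0*8959 = 0*8959 = 0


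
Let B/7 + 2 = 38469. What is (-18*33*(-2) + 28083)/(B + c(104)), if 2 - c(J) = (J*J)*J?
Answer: -29271/855593 ≈ -0.034211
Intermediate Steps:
c(J) = 2 - J³ (c(J) = 2 - J*J*J = 2 - J²*J = 2 - J³)
B = 269269 (B = -14 + 7*38469 = -14 + 269283 = 269269)
(-18*33*(-2) + 28083)/(B + c(104)) = (-18*33*(-2) + 28083)/(269269 + (2 - 1*104³)) = (-594*(-2) + 28083)/(269269 + (2 - 1*1124864)) = (1188 + 28083)/(269269 + (2 - 1124864)) = 29271/(269269 - 1124862) = 29271/(-855593) = 29271*(-1/855593) = -29271/855593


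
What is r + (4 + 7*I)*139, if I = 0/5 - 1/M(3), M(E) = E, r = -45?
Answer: 560/3 ≈ 186.67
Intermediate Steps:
I = -⅓ (I = 0/5 - 1/3 = 0*(⅕) - 1*⅓ = 0 - ⅓ = -⅓ ≈ -0.33333)
r + (4 + 7*I)*139 = -45 + (4 + 7*(-⅓))*139 = -45 + (4 - 7/3)*139 = -45 + (5/3)*139 = -45 + 695/3 = 560/3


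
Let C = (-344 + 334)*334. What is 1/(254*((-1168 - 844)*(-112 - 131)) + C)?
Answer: 1/124181324 ≈ 8.0527e-9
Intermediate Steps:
C = -3340 (C = -10*334 = -3340)
1/(254*((-1168 - 844)*(-112 - 131)) + C) = 1/(254*((-1168 - 844)*(-112 - 131)) - 3340) = 1/(254*(-2012*(-243)) - 3340) = 1/(254*488916 - 3340) = 1/(124184664 - 3340) = 1/124181324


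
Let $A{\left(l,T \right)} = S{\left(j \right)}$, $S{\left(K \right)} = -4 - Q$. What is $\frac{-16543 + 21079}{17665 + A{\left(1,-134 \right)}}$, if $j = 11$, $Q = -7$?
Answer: $\frac{162}{631} \approx 0.25674$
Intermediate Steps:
$S{\left(K \right)} = 3$ ($S{\left(K \right)} = -4 - -7 = -4 + 7 = 3$)
$A{\left(l,T \right)} = 3$
$\frac{-16543 + 21079}{17665 + A{\left(1,-134 \right)}} = \frac{-16543 + 21079}{17665 + 3} = \frac{4536}{17668} = 4536 \cdot \frac{1}{17668} = \frac{162}{631}$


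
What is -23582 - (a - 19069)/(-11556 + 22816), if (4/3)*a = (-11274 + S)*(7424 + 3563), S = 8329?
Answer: -964986859/45040 ≈ -21425.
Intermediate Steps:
a = -97070145/4 (a = 3*((-11274 + 8329)*(7424 + 3563))/4 = 3*(-2945*10987)/4 = (¾)*(-32356715) = -97070145/4 ≈ -2.4268e+7)
-23582 - (a - 19069)/(-11556 + 22816) = -23582 - (-97070145/4 - 19069)/(-11556 + 22816) = -23582 - (-97146421)/(4*11260) = -23582 - 1*(-97146421/45040) = -23582 + 97146421/45040 = -964986859/45040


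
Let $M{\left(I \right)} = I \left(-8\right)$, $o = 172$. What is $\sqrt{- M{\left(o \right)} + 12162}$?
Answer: $\sqrt{13538} \approx 116.35$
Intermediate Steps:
$M{\left(I \right)} = - 8 I$
$\sqrt{- M{\left(o \right)} + 12162} = \sqrt{- \left(-8\right) 172 + 12162} = \sqrt{\left(-1\right) \left(-1376\right) + 12162} = \sqrt{1376 + 12162} = \sqrt{13538}$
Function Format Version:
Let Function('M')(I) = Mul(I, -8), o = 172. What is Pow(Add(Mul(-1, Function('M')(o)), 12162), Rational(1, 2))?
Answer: Pow(13538, Rational(1, 2)) ≈ 116.35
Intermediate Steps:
Function('M')(I) = Mul(-8, I)
Pow(Add(Mul(-1, Function('M')(o)), 12162), Rational(1, 2)) = Pow(Add(Mul(-1, Mul(-8, 172)), 12162), Rational(1, 2)) = Pow(Add(Mul(-1, -1376), 12162), Rational(1, 2)) = Pow(Add(1376, 12162), Rational(1, 2)) = Pow(13538, Rational(1, 2))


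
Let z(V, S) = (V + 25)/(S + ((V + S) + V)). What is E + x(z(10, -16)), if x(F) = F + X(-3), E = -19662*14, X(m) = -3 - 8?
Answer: -3303383/12 ≈ -2.7528e+5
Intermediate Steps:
X(m) = -11
E = -275268
z(V, S) = (25 + V)/(2*S + 2*V) (z(V, S) = (25 + V)/(S + ((S + V) + V)) = (25 + V)/(S + (S + 2*V)) = (25 + V)/(2*S + 2*V))
x(F) = -11 + F (x(F) = F - 11 = -11 + F)
E + x(z(10, -16)) = -275268 + (-11 + (25 + 10)/(2*(-16 + 10))) = -275268 + (-11 + (½)*35/(-6)) = -275268 + (-11 + (½)*(-⅙)*35) = -275268 + (-11 - 35/12) = -275268 - 167/12 = -3303383/12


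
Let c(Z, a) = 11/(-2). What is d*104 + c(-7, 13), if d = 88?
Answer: 18293/2 ≈ 9146.5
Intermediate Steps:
c(Z, a) = -11/2 (c(Z, a) = 11*(-½) = -11/2)
d*104 + c(-7, 13) = 88*104 - 11/2 = 9152 - 11/2 = 18293/2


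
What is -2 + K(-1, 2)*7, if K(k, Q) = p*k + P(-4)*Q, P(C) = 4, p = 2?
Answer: 40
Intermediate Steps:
K(k, Q) = 2*k + 4*Q
-2 + K(-1, 2)*7 = -2 + (2*(-1) + 4*2)*7 = -2 + (-2 + 8)*7 = -2 + 6*7 = -2 + 42 = 40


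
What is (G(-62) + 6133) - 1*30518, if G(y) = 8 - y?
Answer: -24315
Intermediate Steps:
(G(-62) + 6133) - 1*30518 = ((8 - 1*(-62)) + 6133) - 1*30518 = ((8 + 62) + 6133) - 30518 = (70 + 6133) - 30518 = 6203 - 30518 = -24315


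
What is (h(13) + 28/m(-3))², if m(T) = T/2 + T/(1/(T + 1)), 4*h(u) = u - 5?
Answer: 5476/81 ≈ 67.605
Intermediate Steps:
h(u) = -5/4 + u/4 (h(u) = (u - 5)/4 = (-5 + u)/4 = -5/4 + u/4)
m(T) = T/2 + T*(1 + T) (m(T) = T*(½) + T/(1/(1 + T)) = T/2 + T*(1 + T))
(h(13) + 28/m(-3))² = ((-5/4 + (¼)*13) + 28/(((½)*(-3)*(3 + 2*(-3)))))² = ((-5/4 + 13/4) + 28/(((½)*(-3)*(3 - 6))))² = (2 + 28/(((½)*(-3)*(-3))))² = (2 + 28/(9/2))² = (2 + 28*(2/9))² = (2 + 56/9)² = (74/9)² = 5476/81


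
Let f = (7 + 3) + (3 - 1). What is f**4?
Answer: 20736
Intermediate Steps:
f = 12 (f = 10 + 2 = 12)
f**4 = 12**4 = 20736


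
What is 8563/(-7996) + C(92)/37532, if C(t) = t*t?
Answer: -63427093/75026468 ≈ -0.84540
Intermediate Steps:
C(t) = t²
8563/(-7996) + C(92)/37532 = 8563/(-7996) + 92²/37532 = 8563*(-1/7996) + 8464*(1/37532) = -8563/7996 + 2116/9383 = -63427093/75026468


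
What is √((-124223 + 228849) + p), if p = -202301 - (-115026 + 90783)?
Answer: 2*I*√18358 ≈ 270.98*I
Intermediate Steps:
p = -178058 (p = -202301 - 1*(-24243) = -202301 + 24243 = -178058)
√((-124223 + 228849) + p) = √((-124223 + 228849) - 178058) = √(104626 - 178058) = √(-73432) = 2*I*√18358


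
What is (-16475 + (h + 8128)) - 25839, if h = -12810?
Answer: -46996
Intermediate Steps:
(-16475 + (h + 8128)) - 25839 = (-16475 + (-12810 + 8128)) - 25839 = (-16475 - 4682) - 25839 = -21157 - 25839 = -46996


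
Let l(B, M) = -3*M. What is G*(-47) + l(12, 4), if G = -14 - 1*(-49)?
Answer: -1657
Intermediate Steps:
G = 35 (G = -14 + 49 = 35)
G*(-47) + l(12, 4) = 35*(-47) - 3*4 = -1645 - 12 = -1657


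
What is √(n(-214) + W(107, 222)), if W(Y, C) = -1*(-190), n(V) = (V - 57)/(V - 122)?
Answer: √1346331/84 ≈ 13.813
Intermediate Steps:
n(V) = (-57 + V)/(-122 + V)
W(Y, C) = 190
√(n(-214) + W(107, 222)) = √((-57 - 214)/(-122 - 214) + 190) = √(-271/(-336) + 190) = √(-1/336*(-271) + 190) = √(271/336 + 190) = √(64111/336) = √1346331/84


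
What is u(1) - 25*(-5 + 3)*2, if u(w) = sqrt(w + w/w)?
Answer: 100 + sqrt(2) ≈ 101.41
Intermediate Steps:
u(w) = sqrt(1 + w) (u(w) = sqrt(w + 1) = sqrt(1 + w))
u(1) - 25*(-5 + 3)*2 = sqrt(1 + 1) - 25*(-5 + 3)*2 = sqrt(2) - (-50)*2 = sqrt(2) - 25*(-4) = sqrt(2) + 100 = 100 + sqrt(2)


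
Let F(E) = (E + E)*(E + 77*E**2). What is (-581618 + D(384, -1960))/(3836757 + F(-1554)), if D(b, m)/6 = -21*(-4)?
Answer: 581114/577919370867 ≈ 1.0055e-6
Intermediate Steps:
D(b, m) = 504 (D(b, m) = 6*(-21*(-4)) = 6*84 = 504)
F(E) = 2*E*(E + 77*E**2) (F(E) = (2*E)*(E + 77*E**2) = 2*E*(E + 77*E**2))
(-581618 + D(384, -1960))/(3836757 + F(-1554)) = (-581618 + 504)/(3836757 + (-1554)**2*(2 + 154*(-1554))) = -581114/(3836757 + 2414916*(2 - 239316)) = -581114/(3836757 + 2414916*(-239314)) = -581114/(3836757 - 577923207624) = -581114/(-577919370867) = -581114*(-1/577919370867) = 581114/577919370867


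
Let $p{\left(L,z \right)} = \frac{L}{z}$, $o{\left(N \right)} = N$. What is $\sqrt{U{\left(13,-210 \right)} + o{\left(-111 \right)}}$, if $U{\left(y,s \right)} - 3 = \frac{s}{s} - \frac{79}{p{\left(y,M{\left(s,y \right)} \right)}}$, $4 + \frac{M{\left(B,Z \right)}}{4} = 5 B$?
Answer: $\frac{\sqrt{4311749}}{13} \approx 159.73$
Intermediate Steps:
$M{\left(B,Z \right)} = -16 + 20 B$ ($M{\left(B,Z \right)} = -16 + 4 \cdot 5 B = -16 + 20 B$)
$U{\left(y,s \right)} = 4 - \frac{79 \left(-16 + 20 s\right)}{y}$ ($U{\left(y,s \right)} = 3 + \left(\frac{s}{s} - \frac{79}{y \frac{1}{-16 + 20 s}}\right) = 3 + \left(1 - 79 \frac{-16 + 20 s}{y}\right) = 3 + \left(1 - \frac{79 \left(-16 + 20 s\right)}{y}\right) = 4 - \frac{79 \left(-16 + 20 s\right)}{y}$)
$\sqrt{U{\left(13,-210 \right)} + o{\left(-111 \right)}} = \sqrt{\frac{4 \left(316 + 13 - -82950\right)}{13} - 111} = \sqrt{4 \cdot \frac{1}{13} \left(316 + 13 + 82950\right) - 111} = \sqrt{4 \cdot \frac{1}{13} \cdot 83279 - 111} = \sqrt{\frac{333116}{13} - 111} = \sqrt{\frac{331673}{13}} = \frac{\sqrt{4311749}}{13}$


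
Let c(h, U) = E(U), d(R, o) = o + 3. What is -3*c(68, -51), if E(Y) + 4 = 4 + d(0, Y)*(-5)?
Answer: -720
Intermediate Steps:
d(R, o) = 3 + o
E(Y) = -15 - 5*Y (E(Y) = -4 + (4 + (3 + Y)*(-5)) = -4 + (4 + (-15 - 5*Y)) = -4 + (-11 - 5*Y) = -15 - 5*Y)
c(h, U) = -15 - 5*U
-3*c(68, -51) = -3*(-15 - 5*(-51)) = -3*(-15 + 255) = -3*240 = -720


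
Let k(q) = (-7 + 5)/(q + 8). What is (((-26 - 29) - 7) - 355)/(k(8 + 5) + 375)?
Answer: -8757/7873 ≈ -1.1123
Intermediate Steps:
k(q) = -2/(8 + q)
(((-26 - 29) - 7) - 355)/(k(8 + 5) + 375) = (((-26 - 29) - 7) - 355)/(-2/(8 + (8 + 5)) + 375) = ((-55 - 7) - 355)/(-2/(8 + 13) + 375) = (-62 - 355)/(-2/21 + 375) = -417/(-2*1/21 + 375) = -417/(-2/21 + 375) = -417/7873/21 = -417*21/7873 = -8757/7873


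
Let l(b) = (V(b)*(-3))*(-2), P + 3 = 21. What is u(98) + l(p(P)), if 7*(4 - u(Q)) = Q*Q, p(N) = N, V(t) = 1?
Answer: -1362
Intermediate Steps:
P = 18 (P = -3 + 21 = 18)
l(b) = 6 (l(b) = (1*(-3))*(-2) = -3*(-2) = 6)
u(Q) = 4 - Q**2/7 (u(Q) = 4 - Q*Q/7 = 4 - Q**2/7)
u(98) + l(p(P)) = (4 - 1/7*98**2) + 6 = (4 - 1/7*9604) + 6 = (4 - 1372) + 6 = -1368 + 6 = -1362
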